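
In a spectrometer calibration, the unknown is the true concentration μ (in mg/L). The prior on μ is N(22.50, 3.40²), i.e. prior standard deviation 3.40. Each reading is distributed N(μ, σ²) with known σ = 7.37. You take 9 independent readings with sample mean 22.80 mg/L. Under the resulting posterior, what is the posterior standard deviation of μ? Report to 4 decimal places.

1.9913

For Normal data with known variance σ², a Normal(μ₀, σ₀²) prior on μ is conjugate. Posterior precision = 1/σ₀² + n/σ²; posterior mean is the precision-weighted average of μ₀ and x̄.
σ₀² = 3.40² = 11.56, σ² = 7.37² = 54.3169; σ² + n·σ₀² = 54.3169 + 9·11.56 = 158.3569.
Posterior precision = 1/σ₀² + n/σ² = 1/11.56 + 9/54.3169 = (σ² + n·σ₀²)/(σ₀²σ²) = 158.3569/(11.56·54.3169); posterior variance σₙ² = σ₀²σ²/(σ² + n·σ₀²) = 11.56·54.3169/158.3569 = 3.965115.
Posterior SD = √σₙ² = √(11.56·54.3169/158.3569) = 1.9913.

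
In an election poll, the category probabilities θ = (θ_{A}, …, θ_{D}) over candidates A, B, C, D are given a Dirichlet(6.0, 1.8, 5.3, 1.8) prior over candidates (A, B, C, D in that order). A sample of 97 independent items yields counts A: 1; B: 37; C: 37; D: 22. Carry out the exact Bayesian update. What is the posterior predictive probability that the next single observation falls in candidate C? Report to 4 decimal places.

The Dirichlet prior is conjugate to the Multinomial likelihood: each posterior αⱼ = prior αⱼ + observed count nⱼ.
Posterior concentration: (7.0, 38.8, 42.3, 23.8), total = 111.9.
P(next = C | data) = α_{C}/Σα = 0.3780.

0.3780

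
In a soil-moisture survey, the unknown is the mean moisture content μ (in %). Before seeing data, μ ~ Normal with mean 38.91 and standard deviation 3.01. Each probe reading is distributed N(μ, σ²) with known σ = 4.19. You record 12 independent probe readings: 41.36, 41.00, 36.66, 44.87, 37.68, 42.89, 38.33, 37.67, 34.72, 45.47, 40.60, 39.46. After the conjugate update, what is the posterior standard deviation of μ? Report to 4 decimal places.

For Normal data with known variance σ², a Normal(μ₀, σ₀²) prior on μ is conjugate. Posterior precision = 1/σ₀² + n/σ²; posterior mean is the precision-weighted average of μ₀ and x̄.
σ₀² = 3.01² = 9.0601, σ² = 4.19² = 17.5561; σ² + n·σ₀² = 17.5561 + 12·9.0601 = 126.2773.
Posterior precision = 1/σ₀² + n/σ² = 1/9.0601 + 12/17.5561 = (σ² + n·σ₀²)/(σ₀²σ²) = 126.2773/(9.0601·17.5561); posterior variance σₙ² = σ₀²σ²/(σ² + n·σ₀²) = 9.0601·17.5561/126.2773 = 1.259609.
Posterior SD = √σₙ² = √(9.0601·17.5561/126.2773) = 1.1223.

1.1223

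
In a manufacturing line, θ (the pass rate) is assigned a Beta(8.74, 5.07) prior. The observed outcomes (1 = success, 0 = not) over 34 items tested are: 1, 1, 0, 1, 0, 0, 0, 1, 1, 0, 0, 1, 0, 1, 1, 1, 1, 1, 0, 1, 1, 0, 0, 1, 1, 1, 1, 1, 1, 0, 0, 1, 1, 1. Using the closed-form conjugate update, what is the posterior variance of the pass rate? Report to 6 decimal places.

0.004703

The Beta prior is conjugate to a Binomial/Bernoulli likelihood; the update adds successes to α and failures to β.
Posterior: Beta(α+k, β+n−k) = Beta(8.74+22, 5.07+12) = Beta(30.74, 17.07).
Var = αβ/((α+β)²(α+β+1)) = 30.74·17.07/(47.81²·48.81) = 0.004703.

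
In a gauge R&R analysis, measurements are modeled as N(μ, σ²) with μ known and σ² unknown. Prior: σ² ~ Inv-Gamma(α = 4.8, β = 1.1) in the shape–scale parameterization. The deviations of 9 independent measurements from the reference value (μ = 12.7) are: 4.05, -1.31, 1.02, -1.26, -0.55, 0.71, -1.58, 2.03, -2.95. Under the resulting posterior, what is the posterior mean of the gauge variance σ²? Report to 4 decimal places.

2.3538

With known mean μ and an Inverse-Gamma(α, β) prior on σ², the Normal likelihood is conjugate: posterior is Inv-Gamma(α + n/2, β + Σ(xᵢ−μ)²/2).
Σ(xᵢ−μ)² = (4.05)² + (-1.31)² + (1.02)² + (-1.26)² + (-0.55)² + (0.71)² + (-1.58)² + (2.03)² + (-2.95)² = 36.8730.
Posterior: Inv-Gamma(4.8 + 9/2, 1.1 + 36.8730/2) = Inv-Gamma(9.30, 19.53650).
E[σ²|data] = β/(α−1) = 19.53650/8.30 = 2.3538.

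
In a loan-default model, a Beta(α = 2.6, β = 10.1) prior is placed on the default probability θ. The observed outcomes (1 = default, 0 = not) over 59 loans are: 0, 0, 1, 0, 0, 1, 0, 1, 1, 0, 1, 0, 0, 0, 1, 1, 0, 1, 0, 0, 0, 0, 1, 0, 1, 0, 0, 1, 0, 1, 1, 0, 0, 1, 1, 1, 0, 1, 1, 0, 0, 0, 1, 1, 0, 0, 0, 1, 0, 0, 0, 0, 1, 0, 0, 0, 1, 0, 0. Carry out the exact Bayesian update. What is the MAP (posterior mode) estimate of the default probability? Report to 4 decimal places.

0.3529

The Beta prior is conjugate to a Binomial/Bernoulli likelihood; the update adds successes to α and failures to β.
Posterior: Beta(α+k, β+n−k) = Beta(2.6+23, 10.1+36) = Beta(25.6, 46.1).
Mode of Beta(a,b) for a,b>1 is (a−1)/(a+b−2) = 24.6/69.7 = 0.3529.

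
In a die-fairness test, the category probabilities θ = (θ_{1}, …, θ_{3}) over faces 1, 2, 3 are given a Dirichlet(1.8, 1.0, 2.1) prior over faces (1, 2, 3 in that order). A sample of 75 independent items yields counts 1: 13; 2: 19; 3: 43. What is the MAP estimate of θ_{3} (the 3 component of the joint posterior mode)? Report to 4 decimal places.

The Dirichlet prior is conjugate to the Multinomial likelihood: each posterior αⱼ = prior αⱼ + observed count nⱼ.
Posterior concentration: (14.8, 20.0, 45.1), total = 79.9.
Joint mode component: (α_{3}−1)/(Σα−K) = 44.1/76.9 = 0.5735.

0.5735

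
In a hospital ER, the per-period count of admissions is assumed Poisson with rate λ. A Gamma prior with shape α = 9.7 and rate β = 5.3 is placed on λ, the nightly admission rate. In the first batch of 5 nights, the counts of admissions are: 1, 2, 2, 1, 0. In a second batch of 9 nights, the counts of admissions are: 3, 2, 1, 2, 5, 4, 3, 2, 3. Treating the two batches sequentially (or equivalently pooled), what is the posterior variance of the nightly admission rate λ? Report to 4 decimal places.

With a Gamma(shape α, rate β) prior, the Poisson likelihood is conjugate: the posterior is Gamma(α + ΣXᵢ, β + n).
Batch 1: sum of counts S = 6 over n = 5 nights.
After batch 1: Gamma(α+S, β+n) = Gamma(9.7+6, 5.3+5) = Gamma(15.7, 10.3).
Batch 2: sum of counts S = 25 over n = 9 nights.
After batch 2: Gamma(α+S, β+n) = Gamma(15.7+25, 10.3+9) = Gamma(40.7, 19.3).
Var = α/β² = 40.7/19.3² = 0.1093.

0.1093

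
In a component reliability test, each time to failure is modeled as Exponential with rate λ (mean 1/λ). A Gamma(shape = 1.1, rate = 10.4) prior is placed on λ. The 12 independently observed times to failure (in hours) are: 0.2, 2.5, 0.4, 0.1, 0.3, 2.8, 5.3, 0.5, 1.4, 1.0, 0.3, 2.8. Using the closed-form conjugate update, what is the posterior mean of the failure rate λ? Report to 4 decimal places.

With a Gamma(shape α, rate β) prior on the exponential rate λ, the posterior after n observations with total T = Σxᵢ is Gamma(α+n, β+T).
Sum of observations T = 17.6 hours; n = 12.
Posterior: Gamma(1.1+12, 10.4+17.6) = Gamma(13.1, 28.0).
Posterior mean of λ = α/β = 13.1/28.0 = 0.4679.

0.4679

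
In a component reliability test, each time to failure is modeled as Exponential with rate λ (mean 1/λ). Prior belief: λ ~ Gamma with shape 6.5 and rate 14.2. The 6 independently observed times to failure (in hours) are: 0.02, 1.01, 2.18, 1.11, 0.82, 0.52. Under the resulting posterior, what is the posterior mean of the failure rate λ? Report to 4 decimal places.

0.6294

With a Gamma(shape α, rate β) prior on the exponential rate λ, the posterior after n observations with total T = Σxᵢ is Gamma(α+n, β+T).
Sum of observations T = 5.66 hours; n = 6.
Posterior: Gamma(6.5+6, 14.2+5.66) = Gamma(12.5, 19.86).
Posterior mean of λ = α/β = 12.5/19.86 = 0.6294.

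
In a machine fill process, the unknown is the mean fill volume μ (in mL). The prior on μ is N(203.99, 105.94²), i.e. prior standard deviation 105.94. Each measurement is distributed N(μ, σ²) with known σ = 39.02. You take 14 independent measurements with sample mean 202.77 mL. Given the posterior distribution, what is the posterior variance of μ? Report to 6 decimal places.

107.710592

For Normal data with known variance σ², a Normal(μ₀, σ₀²) prior on μ is conjugate. Posterior precision = 1/σ₀² + n/σ²; posterior mean is the precision-weighted average of μ₀ and x̄.
σ₀² = 105.94² = 11223.2836, σ² = 39.02² = 1522.5604; σ² + n·σ₀² = 1522.5604 + 14·11223.2836 = 158648.5308.
Posterior precision = 1/σ₀² + n/σ² = 1/11223.2836 + 14/1522.5604 = (σ² + n·σ₀²)/(σ₀²σ²) = 158648.5308/(11223.2836·1522.5604); posterior variance σₙ² = σ₀²σ²/(σ² + n·σ₀²) = 11223.2836·1522.5604/158648.5308 = 107.710592.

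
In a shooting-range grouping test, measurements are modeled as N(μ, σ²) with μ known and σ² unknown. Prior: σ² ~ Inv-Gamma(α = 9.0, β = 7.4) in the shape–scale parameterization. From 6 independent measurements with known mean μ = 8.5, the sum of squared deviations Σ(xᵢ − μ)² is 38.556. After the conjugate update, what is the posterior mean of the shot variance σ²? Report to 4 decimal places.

2.4253

With known mean μ and an Inverse-Gamma(α, β) prior on σ², the Normal likelihood is conjugate: posterior is Inv-Gamma(α + n/2, β + Σ(xᵢ−μ)²/2).
Posterior: Inv-Gamma(9.0 + 6/2, 7.4 + 38.556/2) = Inv-Gamma(12.00, 26.6780).
E[σ²|data] = β/(α−1) = 26.6780/11.00 = 2.4253.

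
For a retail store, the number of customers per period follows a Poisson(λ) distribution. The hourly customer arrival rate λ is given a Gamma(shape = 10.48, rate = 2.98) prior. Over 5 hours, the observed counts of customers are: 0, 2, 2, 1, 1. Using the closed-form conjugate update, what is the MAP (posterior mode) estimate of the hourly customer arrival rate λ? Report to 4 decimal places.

With a Gamma(shape α, rate β) prior, the Poisson likelihood is conjugate: the posterior is Gamma(α + ΣXᵢ, β + n).
Sum of counts S = 6 over n = 5 hours.
Posterior: Gamma(α+S, β+n) = Gamma(10.48+6, 2.98+5) = Gamma(16.48, 7.98).
Mode of Gamma(α,β) for α≥1 is (α−1)/β = 15.48/7.98 = 1.9398.

1.9398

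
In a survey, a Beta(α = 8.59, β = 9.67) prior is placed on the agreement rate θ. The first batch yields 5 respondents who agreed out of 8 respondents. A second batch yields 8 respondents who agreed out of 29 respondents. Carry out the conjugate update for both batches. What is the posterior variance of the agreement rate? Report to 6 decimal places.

The Beta prior is conjugate to a Binomial/Bernoulli likelihood; the update adds successes to α and failures to β.
After batch 1: Beta(8.59+5, 9.67+3) = Beta(13.59, 12.67).
After batch 2: Beta(13.59+8, 12.67+21) = Beta(21.59, 33.67).
Var = αβ/((α+β)²(α+β+1)) = 21.59·33.67/(55.26²·56.26) = 0.004231.

0.004231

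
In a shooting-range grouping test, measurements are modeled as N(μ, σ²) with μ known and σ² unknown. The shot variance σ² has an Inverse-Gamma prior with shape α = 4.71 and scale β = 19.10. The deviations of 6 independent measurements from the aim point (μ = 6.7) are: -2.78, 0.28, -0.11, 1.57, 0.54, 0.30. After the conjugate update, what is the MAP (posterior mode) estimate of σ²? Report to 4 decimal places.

With known mean μ and an Inverse-Gamma(α, β) prior on σ², the Normal likelihood is conjugate: posterior is Inv-Gamma(α + n/2, β + Σ(xᵢ−μ)²/2).
Σ(xᵢ−μ)² = (-2.78)² + (0.28)² + (-0.11)² + (1.57)² + (0.54)² + (0.30)² = 10.6654.
Posterior: Inv-Gamma(4.71 + 6/2, 19.10 + 10.6654/2) = Inv-Gamma(7.71, 24.43270).
Mode = β/(α+1) = 24.43270/8.71 = 2.8051.

2.8051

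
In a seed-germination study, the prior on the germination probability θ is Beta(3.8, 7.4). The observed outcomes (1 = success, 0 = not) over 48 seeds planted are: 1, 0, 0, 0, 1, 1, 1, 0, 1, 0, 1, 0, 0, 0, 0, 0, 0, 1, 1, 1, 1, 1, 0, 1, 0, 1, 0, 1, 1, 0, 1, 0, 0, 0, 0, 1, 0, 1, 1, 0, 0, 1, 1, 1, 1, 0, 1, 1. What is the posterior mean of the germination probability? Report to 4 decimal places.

The Beta prior is conjugate to a Binomial/Bernoulli likelihood; the update adds successes to α and failures to β.
Posterior: Beta(α+k, β+n−k) = Beta(3.8+25, 7.4+23) = Beta(28.8, 30.4).
Posterior mean = α/(α+β) = 28.8/59.2 = 0.4865.

0.4865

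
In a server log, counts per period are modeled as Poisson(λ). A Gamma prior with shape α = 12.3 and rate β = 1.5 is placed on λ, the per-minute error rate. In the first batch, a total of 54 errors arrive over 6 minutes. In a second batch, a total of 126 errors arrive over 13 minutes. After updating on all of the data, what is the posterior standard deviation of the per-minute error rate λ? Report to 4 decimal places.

0.6765

With a Gamma(shape α, rate β) prior, the Poisson likelihood is conjugate: the posterior is Gamma(α + ΣXᵢ, β + n).
After batch 1: Gamma(α+S, β+n) = Gamma(12.3+54, 1.5+6) = Gamma(66.3, 7.5).
After batch 2: Gamma(α+S, β+n) = Gamma(66.3+126, 7.5+13) = Gamma(192.3, 20.5).
SD = √α/β = √192.3/20.5 = 0.6765.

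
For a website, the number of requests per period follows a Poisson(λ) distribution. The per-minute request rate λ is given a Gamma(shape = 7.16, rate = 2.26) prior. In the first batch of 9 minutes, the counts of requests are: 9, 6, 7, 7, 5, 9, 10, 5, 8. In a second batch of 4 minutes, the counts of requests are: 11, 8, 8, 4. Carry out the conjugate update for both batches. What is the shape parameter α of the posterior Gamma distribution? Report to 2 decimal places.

104.16

With a Gamma(shape α, rate β) prior, the Poisson likelihood is conjugate: the posterior is Gamma(α + ΣXᵢ, β + n).
Batch 1: sum of counts S = 66 over n = 9 minutes.
After batch 1: Gamma(α+S, β+n) = Gamma(7.16+66, 2.26+9) = Gamma(73.16, 11.26).
Batch 2: sum of counts S = 31 over n = 4 minutes.
After batch 2: Gamma(α+S, β+n) = Gamma(73.16+31, 11.26+4) = Gamma(104.16, 15.26).
Posterior α = 104.16.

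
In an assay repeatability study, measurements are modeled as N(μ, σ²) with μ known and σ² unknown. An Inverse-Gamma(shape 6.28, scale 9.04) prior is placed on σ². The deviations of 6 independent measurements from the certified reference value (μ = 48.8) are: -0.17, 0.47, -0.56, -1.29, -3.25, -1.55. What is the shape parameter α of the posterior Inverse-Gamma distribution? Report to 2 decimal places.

9.28

With known mean μ and an Inverse-Gamma(α, β) prior on σ², the Normal likelihood is conjugate: posterior is Inv-Gamma(α + n/2, β + Σ(xᵢ−μ)²/2).
Σ(xᵢ−μ)² = (-0.17)² + (0.47)² + (-0.56)² + (-1.29)² + (-3.25)² + (-1.55)² = 15.1925.
Posterior: Inv-Gamma(6.28 + 6/2, 9.04 + 15.1925/2) = Inv-Gamma(9.28, 16.63625).
Posterior α = 9.28.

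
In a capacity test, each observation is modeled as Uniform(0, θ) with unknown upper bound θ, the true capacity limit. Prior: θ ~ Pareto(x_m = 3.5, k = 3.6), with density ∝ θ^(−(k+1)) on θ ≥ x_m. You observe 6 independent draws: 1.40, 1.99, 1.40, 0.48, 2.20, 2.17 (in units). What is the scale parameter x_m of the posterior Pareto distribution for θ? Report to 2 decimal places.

3.50

A Pareto(scale x_m, shape k) prior on the upper bound θ of Uniform(0, θ) is conjugate: posterior is Pareto(max(x_m, max xᵢ), k + n).
Sample maximum = 2.20; prior scale x_m = 3.5 → posterior scale = max = 3.50.
Posterior shape = 3.6 + 6 = 9.6.
Posterior scale x_m = 3.50.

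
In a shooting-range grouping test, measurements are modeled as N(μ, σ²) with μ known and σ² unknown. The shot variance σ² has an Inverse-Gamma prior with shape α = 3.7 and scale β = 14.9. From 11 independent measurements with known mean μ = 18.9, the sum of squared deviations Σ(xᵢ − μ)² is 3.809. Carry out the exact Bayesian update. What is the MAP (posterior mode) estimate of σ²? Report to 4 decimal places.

With known mean μ and an Inverse-Gamma(α, β) prior on σ², the Normal likelihood is conjugate: posterior is Inv-Gamma(α + n/2, β + Σ(xᵢ−μ)²/2).
Posterior: Inv-Gamma(3.7 + 11/2, 14.9 + 3.809/2) = Inv-Gamma(9.20, 16.8045).
Mode = β/(α+1) = 16.8045/10.20 = 1.6475.

1.6475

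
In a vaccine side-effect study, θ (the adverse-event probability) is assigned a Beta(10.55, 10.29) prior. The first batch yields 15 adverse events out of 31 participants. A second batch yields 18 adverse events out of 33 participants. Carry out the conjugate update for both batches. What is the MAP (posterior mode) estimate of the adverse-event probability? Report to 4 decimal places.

The Beta prior is conjugate to a Binomial/Bernoulli likelihood; the update adds successes to α and failures to β.
After batch 1: Beta(10.55+15, 10.29+16) = Beta(25.55, 26.29).
After batch 2: Beta(25.55+18, 26.29+15) = Beta(43.55, 41.29).
Mode of Beta(a,b) for a,b>1 is (a−1)/(a+b−2) = 42.55/82.84 = 0.5136.

0.5136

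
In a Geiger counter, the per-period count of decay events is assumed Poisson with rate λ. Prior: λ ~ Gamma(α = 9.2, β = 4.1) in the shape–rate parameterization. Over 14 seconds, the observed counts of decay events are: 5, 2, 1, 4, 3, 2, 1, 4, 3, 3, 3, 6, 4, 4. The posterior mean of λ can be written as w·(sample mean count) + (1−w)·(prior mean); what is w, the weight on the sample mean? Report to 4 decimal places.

0.7735

With a Gamma(shape α, rate β) prior, the Poisson likelihood is conjugate: the posterior is Gamma(α + ΣXᵢ, β + n).
Posterior mean = (α₀+S)/(β₀+n) = [n/(β₀+n)]·(S/n) + [β₀/(β₀+n)]·(α₀/β₀), so only n and β₀ enter the weight.
Weight on data w = n/(β₀+n) = 14/(4.1+14) = 14/18.1 = 0.7735.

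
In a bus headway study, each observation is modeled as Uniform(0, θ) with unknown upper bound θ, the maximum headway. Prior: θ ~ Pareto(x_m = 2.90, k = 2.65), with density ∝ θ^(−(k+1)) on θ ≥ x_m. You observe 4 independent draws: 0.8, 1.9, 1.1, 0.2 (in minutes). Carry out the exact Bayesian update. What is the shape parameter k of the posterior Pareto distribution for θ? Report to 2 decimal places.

A Pareto(scale x_m, shape k) prior on the upper bound θ of Uniform(0, θ) is conjugate: posterior is Pareto(max(x_m, max xᵢ), k + n).
Sample maximum = 1.9; prior scale x_m = 2.90 → posterior scale = max = 2.90.
Posterior shape = 2.65 + 4 = 6.65.
Posterior shape k = 6.65.

6.65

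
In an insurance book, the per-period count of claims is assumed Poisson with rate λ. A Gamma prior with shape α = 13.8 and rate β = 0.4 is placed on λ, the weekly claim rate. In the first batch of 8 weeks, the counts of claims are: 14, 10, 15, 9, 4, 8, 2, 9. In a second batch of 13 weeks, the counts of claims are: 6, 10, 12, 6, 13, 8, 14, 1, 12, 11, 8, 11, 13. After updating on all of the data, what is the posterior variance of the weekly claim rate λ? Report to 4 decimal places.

With a Gamma(shape α, rate β) prior, the Poisson likelihood is conjugate: the posterior is Gamma(α + ΣXᵢ, β + n).
Batch 1: sum of counts S = 71 over n = 8 weeks.
After batch 1: Gamma(α+S, β+n) = Gamma(13.8+71, 0.4+8) = Gamma(84.8, 8.4).
Batch 2: sum of counts S = 125 over n = 13 weeks.
After batch 2: Gamma(α+S, β+n) = Gamma(84.8+125, 8.4+13) = Gamma(209.8, 21.4).
Var = α/β² = 209.8/21.4² = 0.4581.

0.4581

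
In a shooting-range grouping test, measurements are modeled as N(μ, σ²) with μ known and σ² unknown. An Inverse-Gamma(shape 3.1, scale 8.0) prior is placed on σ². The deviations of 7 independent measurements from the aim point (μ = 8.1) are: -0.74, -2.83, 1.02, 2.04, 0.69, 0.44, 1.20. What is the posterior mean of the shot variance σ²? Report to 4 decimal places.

With known mean μ and an Inverse-Gamma(α, β) prior on σ², the Normal likelihood is conjugate: posterior is Inv-Gamma(α + n/2, β + Σ(xᵢ−μ)²/2).
Σ(xᵢ−μ)² = (-0.74)² + (-2.83)² + (1.02)² + (2.04)² + (0.69)² + (0.44)² + (1.20)² = 15.8682.
Posterior: Inv-Gamma(3.1 + 7/2, 8.0 + 15.8682/2) = Inv-Gamma(6.60, 15.93410).
E[σ²|data] = β/(α−1) = 15.93410/5.60 = 2.8454.

2.8454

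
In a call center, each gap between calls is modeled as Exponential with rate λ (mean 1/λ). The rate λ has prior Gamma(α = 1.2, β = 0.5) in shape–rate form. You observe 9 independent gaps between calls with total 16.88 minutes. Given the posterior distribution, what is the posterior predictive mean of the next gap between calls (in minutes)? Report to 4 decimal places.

1.8891

With a Gamma(shape α, rate β) prior on the exponential rate λ, the posterior after n observations with total T = Σxᵢ is Gamma(α+n, β+T).
Posterior: Gamma(1.2+9, 0.5+16.88) = Gamma(10.2, 17.38).
The predictive distribution for the next observation is Lomax; its mean is β/(α−1) = 17.38/9.2 = 1.8891.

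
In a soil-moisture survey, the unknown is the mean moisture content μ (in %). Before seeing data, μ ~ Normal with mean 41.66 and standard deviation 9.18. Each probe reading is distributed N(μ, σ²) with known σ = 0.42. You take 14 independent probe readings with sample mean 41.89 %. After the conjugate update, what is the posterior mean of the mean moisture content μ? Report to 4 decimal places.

41.8900

For Normal data with known variance σ², a Normal(μ₀, σ₀²) prior on μ is conjugate. Posterior precision = 1/σ₀² + n/σ²; posterior mean is the precision-weighted average of μ₀ and x̄.
n·x̄ = 14·41.89 = 586.46.
σ₀² = 9.18² = 84.2724, σ² = 0.42² = 0.1764; σ² + n·σ₀² = 0.1764 + 14·84.2724 = 1179.99.
Posterior mean = (μ₀/σ₀² + n·x̄/σ²)/(1/σ₀² + n/σ²) = (σ²·μ₀ + σ₀²·n·x̄)/(σ² + n·σ₀²) = (0.1764·41.66 + 84.2724·586.46)/1179.99 = 49429.740528/1179.99 = 41.8900.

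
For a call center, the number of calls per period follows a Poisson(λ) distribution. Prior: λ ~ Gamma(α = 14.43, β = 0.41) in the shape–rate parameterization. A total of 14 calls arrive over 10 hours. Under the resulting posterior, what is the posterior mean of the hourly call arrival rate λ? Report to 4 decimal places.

2.7310

With a Gamma(shape α, rate β) prior, the Poisson likelihood is conjugate: the posterior is Gamma(α + ΣXᵢ, β + n).
Posterior: Gamma(α+S, β+n) = Gamma(14.43+14, 0.41+10) = Gamma(28.43, 10.41).
Posterior mean = α/β = 28.43/10.41 = 2.7310.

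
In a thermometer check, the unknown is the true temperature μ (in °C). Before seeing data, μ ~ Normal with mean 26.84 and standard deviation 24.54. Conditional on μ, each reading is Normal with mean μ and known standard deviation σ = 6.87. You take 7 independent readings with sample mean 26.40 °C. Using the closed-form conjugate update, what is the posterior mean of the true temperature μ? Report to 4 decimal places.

For Normal data with known variance σ², a Normal(μ₀, σ₀²) prior on μ is conjugate. Posterior precision = 1/σ₀² + n/σ²; posterior mean is the precision-weighted average of μ₀ and x̄.
n·x̄ = 7·26.40 = 184.8.
σ₀² = 24.54² = 602.2116, σ² = 6.87² = 47.1969; σ² + n·σ₀² = 47.1969 + 7·602.2116 = 4262.6781.
Posterior mean = (μ₀/σ₀² + n·x̄/σ²)/(1/σ₀² + n/σ²) = (σ²·μ₀ + σ₀²·n·x̄)/(σ² + n·σ₀²) = (47.1969·26.84 + 602.2116·184.8)/4262.6781 = 112555.468476/4262.6781 = 26.4049.

26.4049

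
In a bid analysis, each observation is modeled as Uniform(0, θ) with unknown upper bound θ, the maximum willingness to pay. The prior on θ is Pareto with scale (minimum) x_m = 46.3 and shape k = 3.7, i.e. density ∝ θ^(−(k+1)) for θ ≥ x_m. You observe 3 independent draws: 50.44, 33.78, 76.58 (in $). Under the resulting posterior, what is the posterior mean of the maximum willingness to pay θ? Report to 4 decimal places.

A Pareto(scale x_m, shape k) prior on the upper bound θ of Uniform(0, θ) is conjugate: posterior is Pareto(max(x_m, max xᵢ), k + n).
Sample maximum = 76.58; prior scale x_m = 46.3 → posterior scale = max = 76.58.
Posterior shape = 3.7 + 3 = 6.7.
E[θ|data] = k·x_m/(k−1) = 6.7·76.58/5.7 = 90.0151.

90.0151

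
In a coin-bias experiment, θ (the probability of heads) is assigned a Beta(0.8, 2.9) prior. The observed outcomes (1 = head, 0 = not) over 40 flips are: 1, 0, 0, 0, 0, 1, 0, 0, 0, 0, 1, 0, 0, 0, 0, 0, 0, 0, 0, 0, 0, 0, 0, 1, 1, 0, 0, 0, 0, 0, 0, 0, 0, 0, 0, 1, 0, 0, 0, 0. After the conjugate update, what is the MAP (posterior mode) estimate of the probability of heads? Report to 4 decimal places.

The Beta prior is conjugate to a Binomial/Bernoulli likelihood; the update adds successes to α and failures to β.
Posterior: Beta(α+k, β+n−k) = Beta(0.8+6, 2.9+34) = Beta(6.8, 36.9).
Mode of Beta(a,b) for a,b>1 is (a−1)/(a+b−2) = 5.8/41.7 = 0.1391.

0.1391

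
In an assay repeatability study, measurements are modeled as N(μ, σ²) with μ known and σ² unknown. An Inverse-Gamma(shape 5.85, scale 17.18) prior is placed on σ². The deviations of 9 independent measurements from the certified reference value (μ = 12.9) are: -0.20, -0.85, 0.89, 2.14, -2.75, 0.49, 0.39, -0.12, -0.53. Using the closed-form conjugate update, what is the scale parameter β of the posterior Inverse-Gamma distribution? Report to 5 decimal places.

With known mean μ and an Inverse-Gamma(α, β) prior on σ², the Normal likelihood is conjugate: posterior is Inv-Gamma(α + n/2, β + Σ(xᵢ−μ)²/2).
Σ(xᵢ−μ)² = (-0.20)² + (-0.85)² + (0.89)² + (2.14)² + (-2.75)² + (0.49)² + (0.39)² + (-0.12)² + (-0.53)² = 14.3842.
Posterior: Inv-Gamma(5.85 + 9/2, 17.18 + 14.3842/2) = Inv-Gamma(10.35, 24.37210).
Posterior β = 24.37210.

24.37210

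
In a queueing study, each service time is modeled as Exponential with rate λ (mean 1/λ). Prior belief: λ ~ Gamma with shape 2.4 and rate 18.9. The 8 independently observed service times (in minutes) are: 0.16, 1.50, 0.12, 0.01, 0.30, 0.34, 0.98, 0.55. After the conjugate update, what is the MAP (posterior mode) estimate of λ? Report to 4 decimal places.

0.4112

With a Gamma(shape α, rate β) prior on the exponential rate λ, the posterior after n observations with total T = Σxᵢ is Gamma(α+n, β+T).
Sum of observations T = 3.96 minutes; n = 8.
Posterior: Gamma(2.4+8, 18.9+3.96) = Gamma(10.4, 22.86).
Mode = (α−1)/β = 0.4112.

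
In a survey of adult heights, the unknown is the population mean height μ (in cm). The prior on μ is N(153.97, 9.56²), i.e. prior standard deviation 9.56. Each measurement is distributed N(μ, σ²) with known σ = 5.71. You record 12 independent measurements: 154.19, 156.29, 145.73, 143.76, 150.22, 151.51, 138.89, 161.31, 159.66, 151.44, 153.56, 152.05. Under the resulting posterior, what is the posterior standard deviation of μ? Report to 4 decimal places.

1.6244

For Normal data with known variance σ², a Normal(μ₀, σ₀²) prior on μ is conjugate. Posterior precision = 1/σ₀² + n/σ²; posterior mean is the precision-weighted average of μ₀ and x̄.
σ₀² = 9.56² = 91.3936, σ² = 5.71² = 32.6041; σ² + n·σ₀² = 32.6041 + 12·91.3936 = 1129.3273.
Posterior precision = 1/σ₀² + n/σ² = 1/91.3936 + 12/32.6041 = (σ² + n·σ₀²)/(σ₀²σ²) = 1129.3273/(91.3936·32.6041); posterior variance σₙ² = σ₀²σ²/(σ² + n·σ₀²) = 91.3936·32.6041/1129.3273 = 2.638567.
Posterior SD = √σₙ² = √(91.3936·32.6041/1129.3273) = 1.6244.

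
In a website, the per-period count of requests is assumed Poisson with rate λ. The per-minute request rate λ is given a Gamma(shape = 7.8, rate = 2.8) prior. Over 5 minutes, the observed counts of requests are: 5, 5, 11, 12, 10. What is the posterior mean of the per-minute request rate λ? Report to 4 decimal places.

With a Gamma(shape α, rate β) prior, the Poisson likelihood is conjugate: the posterior is Gamma(α + ΣXᵢ, β + n).
Sum of counts S = 43 over n = 5 minutes.
Posterior: Gamma(α+S, β+n) = Gamma(7.8+43, 2.8+5) = Gamma(50.8, 7.8).
Posterior mean = α/β = 50.8/7.8 = 6.5128.

6.5128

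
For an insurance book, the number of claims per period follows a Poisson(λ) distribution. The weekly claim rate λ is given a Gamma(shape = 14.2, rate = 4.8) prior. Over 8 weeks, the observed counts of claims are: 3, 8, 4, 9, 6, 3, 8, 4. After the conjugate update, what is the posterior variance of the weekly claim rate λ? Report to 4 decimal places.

0.3613

With a Gamma(shape α, rate β) prior, the Poisson likelihood is conjugate: the posterior is Gamma(α + ΣXᵢ, β + n).
Sum of counts S = 45 over n = 8 weeks.
Posterior: Gamma(α+S, β+n) = Gamma(14.2+45, 4.8+8) = Gamma(59.2, 12.8).
Var = α/β² = 59.2/12.8² = 0.3613.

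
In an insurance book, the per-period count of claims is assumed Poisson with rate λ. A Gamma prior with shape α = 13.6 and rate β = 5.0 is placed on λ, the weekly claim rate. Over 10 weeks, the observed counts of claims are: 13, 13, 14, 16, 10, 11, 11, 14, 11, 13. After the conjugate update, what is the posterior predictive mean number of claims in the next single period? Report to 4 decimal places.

9.3067

With a Gamma(shape α, rate β) prior, the Poisson likelihood is conjugate: the posterior is Gamma(α + ΣXᵢ, β + n).
Sum of counts S = 126 over n = 10 weeks.
Posterior: Gamma(α+S, β+n) = Gamma(13.6+126, 5.0+10) = Gamma(139.6, 15.0).
The predictive distribution for one future period is NegBinom with mean α/β = 9.3067.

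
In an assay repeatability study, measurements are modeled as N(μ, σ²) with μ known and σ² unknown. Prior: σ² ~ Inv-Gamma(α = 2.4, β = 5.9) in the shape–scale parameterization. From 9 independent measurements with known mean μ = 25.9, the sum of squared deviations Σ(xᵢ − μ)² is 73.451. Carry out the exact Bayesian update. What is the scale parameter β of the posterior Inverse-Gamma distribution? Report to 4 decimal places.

With known mean μ and an Inverse-Gamma(α, β) prior on σ², the Normal likelihood is conjugate: posterior is Inv-Gamma(α + n/2, β + Σ(xᵢ−μ)²/2).
Posterior: Inv-Gamma(2.4 + 9/2, 5.9 + 73.451/2) = Inv-Gamma(6.90, 42.6255).
Posterior β = 42.6255.

42.6255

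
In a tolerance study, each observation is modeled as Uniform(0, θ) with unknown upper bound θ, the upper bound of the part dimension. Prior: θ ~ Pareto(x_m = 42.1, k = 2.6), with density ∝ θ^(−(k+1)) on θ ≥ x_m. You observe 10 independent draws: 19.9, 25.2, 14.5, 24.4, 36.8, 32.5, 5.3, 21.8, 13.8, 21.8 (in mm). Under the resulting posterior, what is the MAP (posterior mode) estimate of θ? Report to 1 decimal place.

42.1

A Pareto(scale x_m, shape k) prior on the upper bound θ of Uniform(0, θ) is conjugate: posterior is Pareto(max(x_m, max xᵢ), k + n).
Sample maximum = 36.8; prior scale x_m = 42.1 → posterior scale = max = 42.1.
Posterior shape = 2.6 + 10 = 12.6.
The Pareto density is decreasing on [x_m, ∞), so the mode is x_m = 42.1.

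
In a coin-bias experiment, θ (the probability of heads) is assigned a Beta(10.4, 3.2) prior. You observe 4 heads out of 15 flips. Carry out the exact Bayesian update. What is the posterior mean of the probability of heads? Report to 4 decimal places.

0.5035

The Beta prior is conjugate to a Binomial/Bernoulli likelihood; the update adds successes to α and failures to β.
Posterior: Beta(α+k, β+n−k) = Beta(10.4+4, 3.2+11) = Beta(14.4, 14.2).
Posterior mean = α/(α+β) = 14.4/28.6 = 0.5035.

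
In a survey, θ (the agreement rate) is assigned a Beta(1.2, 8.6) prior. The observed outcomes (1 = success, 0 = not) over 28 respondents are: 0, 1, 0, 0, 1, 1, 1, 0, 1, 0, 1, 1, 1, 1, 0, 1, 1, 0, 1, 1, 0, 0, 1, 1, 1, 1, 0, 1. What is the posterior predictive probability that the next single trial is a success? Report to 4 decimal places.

0.5079

The Beta prior is conjugate to a Binomial/Bernoulli likelihood; the update adds successes to α and failures to β.
Posterior: Beta(α+k, β+n−k) = Beta(1.2+18, 8.6+10) = Beta(19.2, 18.6).
For a single future Bernoulli trial, P(success | data) = α/(α+β) = 0.5079.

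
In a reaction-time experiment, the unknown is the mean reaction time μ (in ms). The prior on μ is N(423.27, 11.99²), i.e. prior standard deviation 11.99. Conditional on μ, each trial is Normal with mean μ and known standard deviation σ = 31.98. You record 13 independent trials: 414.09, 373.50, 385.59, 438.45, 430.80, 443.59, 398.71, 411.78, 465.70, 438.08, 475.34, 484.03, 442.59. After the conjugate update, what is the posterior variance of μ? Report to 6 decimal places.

50.846002

For Normal data with known variance σ², a Normal(μ₀, σ₀²) prior on μ is conjugate. Posterior precision = 1/σ₀² + n/σ²; posterior mean is the precision-weighted average of μ₀ and x̄.
σ₀² = 11.99² = 143.7601, σ² = 31.98² = 1022.7204; σ² + n·σ₀² = 1022.7204 + 13·143.7601 = 2891.6017.
Posterior precision = 1/σ₀² + n/σ² = 1/143.7601 + 13/1022.7204 = (σ² + n·σ₀²)/(σ₀²σ²) = 2891.6017/(143.7601·1022.7204); posterior variance σₙ² = σ₀²σ²/(σ² + n·σ₀²) = 143.7601·1022.7204/2891.6017 = 50.846002.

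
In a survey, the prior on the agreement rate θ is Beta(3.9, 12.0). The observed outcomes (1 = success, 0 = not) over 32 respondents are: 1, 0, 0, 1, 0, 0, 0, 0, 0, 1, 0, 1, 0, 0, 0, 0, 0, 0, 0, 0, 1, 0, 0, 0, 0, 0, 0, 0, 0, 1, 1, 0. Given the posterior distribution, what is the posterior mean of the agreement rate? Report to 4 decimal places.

0.2276

The Beta prior is conjugate to a Binomial/Bernoulli likelihood; the update adds successes to α and failures to β.
Posterior: Beta(α+k, β+n−k) = Beta(3.9+7, 12.0+25) = Beta(10.9, 37.0).
Posterior mean = α/(α+β) = 10.9/47.9 = 0.2276.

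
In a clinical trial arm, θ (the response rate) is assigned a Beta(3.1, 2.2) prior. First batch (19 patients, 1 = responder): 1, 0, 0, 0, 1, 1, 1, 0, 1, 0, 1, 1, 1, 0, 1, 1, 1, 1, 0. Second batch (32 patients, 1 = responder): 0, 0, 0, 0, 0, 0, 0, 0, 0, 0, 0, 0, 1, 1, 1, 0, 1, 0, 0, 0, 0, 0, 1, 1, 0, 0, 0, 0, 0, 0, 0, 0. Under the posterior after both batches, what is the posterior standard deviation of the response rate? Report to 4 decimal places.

The Beta prior is conjugate to a Binomial/Bernoulli likelihood; the update adds successes to α and failures to β.
After batch 1: Beta(3.1+12, 2.2+7) = Beta(15.1, 9.2).
After batch 2: Beta(15.1+6, 9.2+26) = Beta(21.1, 35.2).
Var = αβ/((α+β)²(α+β+1)) = 21.1·35.2/(56.3²·57.3) = 0.00408934; SD = √0.00408934 = 0.0639.

0.0639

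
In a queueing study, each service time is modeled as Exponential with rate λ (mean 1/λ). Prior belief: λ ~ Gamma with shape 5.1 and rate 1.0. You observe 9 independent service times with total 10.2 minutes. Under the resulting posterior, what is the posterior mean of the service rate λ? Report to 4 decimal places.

With a Gamma(shape α, rate β) prior on the exponential rate λ, the posterior after n observations with total T = Σxᵢ is Gamma(α+n, β+T).
Posterior: Gamma(5.1+9, 1.0+10.2) = Gamma(14.1, 11.2).
Posterior mean of λ = α/β = 14.1/11.2 = 1.2589.

1.2589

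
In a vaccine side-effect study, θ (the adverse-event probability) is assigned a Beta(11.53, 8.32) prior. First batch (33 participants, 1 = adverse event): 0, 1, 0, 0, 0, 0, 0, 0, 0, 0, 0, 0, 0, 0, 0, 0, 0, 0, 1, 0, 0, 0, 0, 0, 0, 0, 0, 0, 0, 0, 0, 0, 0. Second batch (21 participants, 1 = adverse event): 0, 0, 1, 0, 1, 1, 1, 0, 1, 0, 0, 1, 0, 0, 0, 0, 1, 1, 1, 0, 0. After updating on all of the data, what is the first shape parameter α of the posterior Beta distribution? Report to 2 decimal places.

The Beta prior is conjugate to a Binomial/Bernoulli likelihood; the update adds successes to α and failures to β.
After batch 1: Beta(11.53+2, 8.32+31) = Beta(13.53, 39.32).
After batch 2: Beta(13.53+9, 39.32+12) = Beta(22.53, 51.32).
Posterior α = 22.53.

22.53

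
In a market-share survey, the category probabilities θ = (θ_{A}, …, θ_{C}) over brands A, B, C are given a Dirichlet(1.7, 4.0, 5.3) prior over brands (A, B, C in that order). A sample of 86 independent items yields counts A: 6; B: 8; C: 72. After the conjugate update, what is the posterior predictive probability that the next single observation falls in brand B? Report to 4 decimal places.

The Dirichlet prior is conjugate to the Multinomial likelihood: each posterior αⱼ = prior αⱼ + observed count nⱼ.
Posterior concentration: (7.7, 12.0, 77.3), total = 97.0.
P(next = B | data) = α_{B}/Σα = 0.1237.

0.1237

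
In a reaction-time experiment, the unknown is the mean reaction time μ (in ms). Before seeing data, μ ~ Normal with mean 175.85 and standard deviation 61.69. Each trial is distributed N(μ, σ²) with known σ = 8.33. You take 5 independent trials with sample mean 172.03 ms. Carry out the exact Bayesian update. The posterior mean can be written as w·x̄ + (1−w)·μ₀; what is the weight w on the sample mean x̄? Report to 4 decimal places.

For Normal data with known variance σ², a Normal(μ₀, σ₀²) prior on μ is conjugate. Posterior precision = 1/σ₀² + n/σ²; posterior mean is the precision-weighted average of μ₀ and x̄.
σ₀² = 61.69² = 3805.6561, σ² = 8.33² = 69.3889. Prior precision 1/σ₀² = 1/3805.6561; data precision n/σ² = 5/69.3889.
w = (n/σ²)/(1/σ₀² + n/σ²) = n·σ₀²/(σ² + n·σ₀²) = 5·3805.6561/(69.3889 + 5·3805.6561) = 19028.2805/19097.6694 = 0.9964.

0.9964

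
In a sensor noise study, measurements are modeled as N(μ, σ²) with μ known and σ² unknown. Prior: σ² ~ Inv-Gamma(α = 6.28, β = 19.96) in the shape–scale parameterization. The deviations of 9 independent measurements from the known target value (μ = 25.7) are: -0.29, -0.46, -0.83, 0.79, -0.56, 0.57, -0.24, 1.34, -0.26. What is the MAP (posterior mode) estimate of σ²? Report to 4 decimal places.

1.8713

With known mean μ and an Inverse-Gamma(α, β) prior on σ², the Normal likelihood is conjugate: posterior is Inv-Gamma(α + n/2, β + Σ(xᵢ−μ)²/2).
Σ(xᵢ−μ)² = (-0.29)² + (-0.46)² + (-0.83)² + (0.79)² + (-0.56)² + (0.57)² + (-0.24)² + (1.34)² + (-0.26)² = 4.1680.
Posterior: Inv-Gamma(6.28 + 9/2, 19.96 + 4.1680/2) = Inv-Gamma(10.78, 22.04400).
Mode = β/(α+1) = 22.04400/11.78 = 1.8713.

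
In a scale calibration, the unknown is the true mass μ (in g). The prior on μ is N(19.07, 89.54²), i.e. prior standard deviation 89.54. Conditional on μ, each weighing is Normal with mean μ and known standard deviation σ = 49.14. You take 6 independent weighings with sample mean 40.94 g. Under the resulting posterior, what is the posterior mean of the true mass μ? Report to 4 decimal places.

For Normal data with known variance σ², a Normal(μ₀, σ₀²) prior on μ is conjugate. Posterior precision = 1/σ₀² + n/σ²; posterior mean is the precision-weighted average of μ₀ and x̄.
n·x̄ = 6·40.94 = 245.64.
σ₀² = 89.54² = 8017.4116, σ² = 49.14² = 2414.7396; σ² + n·σ₀² = 2414.7396 + 6·8017.4116 = 50519.2092.
Posterior mean = (μ₀/σ₀² + n·x̄/σ²)/(1/σ₀² + n/σ²) = (σ²·μ₀ + σ₀²·n·x̄)/(σ² + n·σ₀²) = (2414.7396·19.07 + 8017.4116·245.64)/50519.2092 = 2015446.069596/50519.2092 = 39.8946.

39.8946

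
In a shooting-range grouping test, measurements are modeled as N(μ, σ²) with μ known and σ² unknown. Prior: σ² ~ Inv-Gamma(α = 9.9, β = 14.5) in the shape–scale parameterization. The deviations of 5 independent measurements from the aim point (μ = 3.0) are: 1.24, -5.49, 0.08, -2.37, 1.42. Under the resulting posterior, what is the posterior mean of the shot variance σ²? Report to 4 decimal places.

With known mean μ and an Inverse-Gamma(α, β) prior on σ², the Normal likelihood is conjugate: posterior is Inv-Gamma(α + n/2, β + Σ(xᵢ−μ)²/2).
Σ(xᵢ−μ)² = (1.24)² + (-5.49)² + (0.08)² + (-2.37)² + (1.42)² = 39.3174.
Posterior: Inv-Gamma(9.9 + 5/2, 14.5 + 39.3174/2) = Inv-Gamma(12.40, 34.15870).
E[σ²|data] = β/(α−1) = 34.15870/11.40 = 2.9964.

2.9964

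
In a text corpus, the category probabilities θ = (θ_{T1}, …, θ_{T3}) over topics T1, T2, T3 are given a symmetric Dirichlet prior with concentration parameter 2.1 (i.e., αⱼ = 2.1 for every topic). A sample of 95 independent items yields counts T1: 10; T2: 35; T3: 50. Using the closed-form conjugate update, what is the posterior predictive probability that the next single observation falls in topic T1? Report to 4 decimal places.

0.1194

The Dirichlet prior is conjugate to the Multinomial likelihood: each posterior αⱼ = prior αⱼ + observed count nⱼ.
Posterior concentration: (12.1, 37.1, 52.1), total = 101.3.
P(next = T1 | data) = α_{T1}/Σα = 0.1194.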